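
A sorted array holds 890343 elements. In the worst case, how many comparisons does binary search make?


Halving sequence: 890343 -> 445171 -> 222585 -> 111292 -> 55646 -> 27823 -> 13911 -> 6955 -> 3477 -> 1738 -> 869 -> 434 -> 217 -> 108 -> 54 -> 27 -> 13 -> 6 -> 3 -> 1
Number of halvings = 19
Max comparisons = 19 + 1 = 20


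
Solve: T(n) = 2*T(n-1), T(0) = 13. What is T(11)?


Unrolling:
T(11) = 2*T(10) = 2^2*T(9) = ... = 2^11*T(0)
= 2^11 * 13
= 2048 * 13 = 26624


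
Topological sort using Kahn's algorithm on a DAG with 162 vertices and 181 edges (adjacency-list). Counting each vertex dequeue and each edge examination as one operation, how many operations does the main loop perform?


Kahn's algorithm:
  1. Compute in-degrees: O(V + E)
  2. Process queue: each vertex dequeued once (O(V))
     each edge examined once (O(E))
Total = V + E = 162 + 181 = 343


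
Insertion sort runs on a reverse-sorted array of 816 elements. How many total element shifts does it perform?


Sum of shifts = 1 + 2 + 3 + ... + 815
= 816 * 815 / 2
= 665040 / 2
= 332520


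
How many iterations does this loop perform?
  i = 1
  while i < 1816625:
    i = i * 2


The loop variable doubles each iteration:
i = 1 -> 2 -> 4 -> 8 -> 16 -> 32 -> 64 -> 128 -> 256 -> 512 -> 1024 -> 2048 -> 4096 -> 8192 -> 16384 -> 32768 -> 65536 -> 131072 -> 262144 -> 524288 -> 1048576 -> 2097152 (stop, 2097152 >= 1816625)
Number of doublings = ceil(log2(1816625)) = 21


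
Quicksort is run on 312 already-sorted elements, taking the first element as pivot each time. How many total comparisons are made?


Sum of comparisons per partition:
311 + 310 + ... + 1 + 0
= 312 * (312 - 1) / 2
= 312 * 311 / 2
= 48516


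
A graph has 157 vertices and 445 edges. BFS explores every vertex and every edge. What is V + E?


A full BFS traversal dequeues each vertex once and examines each edge once.
Vertex visits: 157
Edge visits: 445
V + E = 157 + 445 = 602


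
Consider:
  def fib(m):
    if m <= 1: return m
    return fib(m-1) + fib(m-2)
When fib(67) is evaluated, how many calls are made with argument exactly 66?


Let N(m) = number of times fib(m) is called while evaluating fib(67).
N(67) = 1 (the initial call).
N(66) = 1 (only fib(67) calls it).
For 1 <= m <= 65: fib(m) is called by fib(m+1) and fib(m+2), so
  N(m) = N(m+1) + N(m+2).
fib(0) is called only by fib(2), so N(0) = N(2).
Walk down from m=67:
  N(67)=1, N(66)=1
N(66) = 1


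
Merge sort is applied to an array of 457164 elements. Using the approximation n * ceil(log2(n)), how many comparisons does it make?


Merge sort divides the array into halves recursively.
Number of levels = ceil(log2(457164)) = 19
At each level, approximately n = 457164 comparisons are needed for merging.
Total comparisons ~ n * ceil(log2(n)) = 457164 * 19 = 8686116


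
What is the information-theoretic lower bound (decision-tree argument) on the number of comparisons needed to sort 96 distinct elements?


A binary decision tree of height h has at most 2^h leaves and needs at least n! of them, so h >= ceil(log2(n!)).
96! is far too large to multiply out, so use Stirling's series:
  ln(n!) ~ n ln n - n + (1/2) ln(2 pi n) + 1/(12n)  (error below 1/(360 n^3), negligible here)
  ln(96) = 4.5643482
  n ln n = 96 * 4.5643482 = 438.1774
  (1/2) ln(2 pi * 96) = (1/2) ln(603.1858) = 3.2011
  1/(12*96) = 0.0009
  ln(96!) ~ 438.1774 - 96 + 3.2011 + 0.0009 = 345.3794
Convert to base 2: log2(96!) = 345.3794 / ln 2 = 345.3794 / 0.69314718 = 498.2771
ceil(498.2771) = 499


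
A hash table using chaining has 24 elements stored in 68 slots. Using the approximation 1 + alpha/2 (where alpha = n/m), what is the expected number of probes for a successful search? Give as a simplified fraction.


Load factor alpha = n/m = 24/68
Expected probes = 1 + alpha/2 = 1 + 24/(2*68)
= 1 + 24/136
= 136/136 + 24/136
= 160/136
Simplify: 20/17


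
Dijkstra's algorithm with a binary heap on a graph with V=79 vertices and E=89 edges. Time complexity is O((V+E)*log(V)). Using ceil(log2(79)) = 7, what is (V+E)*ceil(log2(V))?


Dijkstra with a binary heap: each vertex is extracted once, each edge may relax once.
Each heap operation costs O(log V).
V + E = 79 + 89 = 168
ceil(log2(79)) = 7 (since 2^6 = 64 < 79 <= 128 = 2^7)
Total heap work = (V+E) * ceil(log2(V)) = 168 * 7 = 1176


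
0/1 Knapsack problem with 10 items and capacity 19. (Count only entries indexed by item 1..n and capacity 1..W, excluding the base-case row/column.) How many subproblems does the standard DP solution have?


The DP table is indexed by (item, capacity).
Rows: 10 items
Columns: 19 capacity values (1 to W)
Total subproblems = 10 * 19 = 190


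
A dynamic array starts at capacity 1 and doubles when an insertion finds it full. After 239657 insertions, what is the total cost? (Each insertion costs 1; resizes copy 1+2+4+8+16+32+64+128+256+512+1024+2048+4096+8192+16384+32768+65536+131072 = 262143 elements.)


Insertion cost: 239657 (one per element)
Resizes occur just before inserting elements 2, 3, 5, 9, ...
Elements copied at each resize: 1 + 2 + 4 + 8 + 16 + 32 + 64 + 128 + 256 + 512 + 1024 + 2048 + 4096 + 8192 + 16384 + 32768 + 65536 + 131072
Sum of copies = 262143 (geometric series: 2^k - 1)
Total = 239657 + 262143 = 501800


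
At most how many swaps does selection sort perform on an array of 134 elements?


Each of the 133 passes places one element in its final position.
Pass 1: swap minimum into position 0
Pass 2: swap minimum of remaining into position 1
...
Pass 133: last two elements, one swap
Maximum swaps = 134 - 1 = 133


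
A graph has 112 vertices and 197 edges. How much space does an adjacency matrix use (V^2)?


Adjacency matrix: V x V grid of entries
Space = V^2 = 112^2 = 112 * 112 = 12544


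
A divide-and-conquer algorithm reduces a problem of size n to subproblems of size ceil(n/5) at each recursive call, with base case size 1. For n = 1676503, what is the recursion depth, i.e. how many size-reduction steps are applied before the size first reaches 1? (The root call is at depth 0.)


Each step divides the size by 5 (rounding up); after k steps the size is ceil(n/5^k), which equals 1 exactly when 5^k >= n.
So the depth is the smallest k with 5^k >= 1676503, i.e. ceil(log_5(1676503)).
5^8 = 390625 < 1676503 <= 1953125 = 5^9
Recursion depth = 9


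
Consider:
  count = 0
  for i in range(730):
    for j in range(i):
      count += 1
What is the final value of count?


For each i, the inner loop runs i times:
  i=0: inner runs 0 times
  i=1: inner runs 1 time
  i=2: inner runs 2 times
  i=3: inner runs 3 times
  i=4: inner runs 4 times
  i=5: inner runs 5 times
  i=6: inner runs 6 times
  i=7: inner runs 7 times
  ...
Total = 0 + 1 + 2 + ... + 729 = 730*(730-1)/2 = 266085


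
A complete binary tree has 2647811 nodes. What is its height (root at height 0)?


In a complete binary tree, level k holds nodes 2^k .. 2^(k+1)-1 (1-indexed).
Height = floor(log2(n)) = floor(log2(2647811)) = 21
Check: 2^21 = 2097152 <= 2647811 < 4194304 = 2^22


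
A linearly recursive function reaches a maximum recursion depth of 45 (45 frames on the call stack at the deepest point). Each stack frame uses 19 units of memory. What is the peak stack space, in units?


Maximum recursion depth = 45 frames
Memory per frame = 19 units
Total stack space = depth * frame_size
= 45 * 19 = 855


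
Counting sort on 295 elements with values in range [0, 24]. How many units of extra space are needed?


Output array size: 295 (to store sorted result)
Count array size: 25 (one slot per possible value, range 0 to 24)
Total extra space = 295 + 25 = 320


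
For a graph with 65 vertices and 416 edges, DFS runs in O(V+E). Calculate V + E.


A full DFS traversal visits each vertex once and examines each edge once.
V = 65
E = 416
Sum = 65 + 416 = 481


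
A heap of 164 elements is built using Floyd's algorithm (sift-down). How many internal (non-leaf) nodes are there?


Leaf nodes occupy roughly half the array.
Sift-down is called for each internal node, starting from the last one.
Internal nodes = floor(n/2) = floor(164/2) = 82


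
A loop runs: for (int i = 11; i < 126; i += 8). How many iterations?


Loop starts at i = 11, increments by 8, stops when i >= 126.
Number of iterations = ceil((126 - 11) / 8)
= ceil(115 / 8)
= 15


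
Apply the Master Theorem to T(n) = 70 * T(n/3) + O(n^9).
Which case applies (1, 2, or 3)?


The Master Theorem: T(n) = a*T(n/b) + O(n^c)
  a = 70, b = 3, c = 9
log_b(a) = log_3(70) ~ 3.867
Compare b^c with a: 3^9 = 19683 > 70, so c > log_b(a).
Since c > log_b(a), Case 3 applies.
T(n) = O(n^9)
Master Theorem case = 3


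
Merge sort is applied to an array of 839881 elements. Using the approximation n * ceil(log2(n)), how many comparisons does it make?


Merge sort divides the array into halves recursively.
Number of levels = ceil(log2(839881)) = 20
At each level, approximately n = 839881 comparisons are needed for merging.
Total comparisons ~ n * ceil(log2(n)) = 839881 * 20 = 16797620


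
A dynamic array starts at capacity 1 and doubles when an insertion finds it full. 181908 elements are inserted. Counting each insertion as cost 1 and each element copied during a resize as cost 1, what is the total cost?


n = 181908
Insertion costs: 181908
Resizes copy 1, 2, 4, ... up to the largest power of 2 that is <= n-1 = 181907, i.e. 131072.
Copy costs = 1 + 2 + 4 + 8 + 16 + 32 + 64 + 128 + 256 + 512 + 1024 + 2048 + 4096 + 8192 + 16384 + 32768 + 65536 + 131072 = 262143
Total = 181908 + 262143 = 444051


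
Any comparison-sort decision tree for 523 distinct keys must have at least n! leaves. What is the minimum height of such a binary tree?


A binary decision tree of height h has at most 2^h leaves and needs at least n! of them, so h >= ceil(log2(n!)).
523! is far too large to multiply out, so use Stirling's series:
  ln(n!) ~ n ln n - n + (1/2) ln(2 pi n) + 1/(12n)  (error below 1/(360 n^3), negligible here)
  ln(523) = 6.2595815
  n ln n = 523 * 6.2595815 = 3273.7611
  (1/2) ln(2 pi * 523) = (1/2) ln(3286.1059) = 4.0487
  1/(12*523) = 0.0002
  ln(523!) ~ 3273.7611 - 523 + 4.0487 + 0.0002 = 2754.8100
Convert to base 2: log2(523!) = 2754.8100 / ln 2 = 2754.8100 / 0.69314718 = 3974.3507
ceil(3974.3507) = 3975


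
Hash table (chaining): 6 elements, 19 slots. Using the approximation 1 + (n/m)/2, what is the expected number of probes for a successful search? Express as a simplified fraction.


Computing expected probes:
alpha = 6/19
= 1 + alpha/2
= 1 + 6/(2*19)
= (2*19 + 6) / (2*19)
= 44/38 = 22/19


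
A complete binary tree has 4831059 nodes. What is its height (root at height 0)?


In a complete binary tree, level k holds nodes 2^k .. 2^(k+1)-1 (1-indexed).
Height = floor(log2(n)) = floor(log2(4831059)) = 22
Check: 2^22 = 4194304 <= 4831059 < 8388608 = 2^23


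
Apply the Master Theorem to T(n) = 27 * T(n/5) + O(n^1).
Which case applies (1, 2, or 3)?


The Master Theorem: T(n) = a*T(n/b) + O(n^c)
  a = 27, b = 5, c = 1
log_b(a) = log_5(27) ~ 2.048
Compare b^c with a: 5^1 = 5 < 27, so c < log_b(a).
Since c < log_b(a), Case 1 applies.
T(n) = O(n^(log_5 27)) ~ O(n^2.048)
Master Theorem case = 1


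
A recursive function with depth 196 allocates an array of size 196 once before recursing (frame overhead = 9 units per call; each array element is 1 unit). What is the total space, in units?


Array allocation: 196 units (allocated once)
Stack frames: 196 deep * 9 per frame = 1764 units
Total = 196 + 1764 = 1960


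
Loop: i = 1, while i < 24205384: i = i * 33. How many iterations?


i multiplies by 33 each step:
i = 1 -> 33 -> 1089 -> 35937 -> 1185921 -> 39135393 (stop)
Iterations = ceil(log_33(24205384)) = 5


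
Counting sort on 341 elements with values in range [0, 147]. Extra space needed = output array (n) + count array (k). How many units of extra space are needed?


Output array size: 341 (to store sorted result)
Count array size: 148 (one slot per possible value, range 0 to 147)
Total extra space = 341 + 148 = 489


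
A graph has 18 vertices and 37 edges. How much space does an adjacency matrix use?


Adjacency matrix: V x V grid of entries
Space = V^2 = 18^2 = 18 * 18 = 324


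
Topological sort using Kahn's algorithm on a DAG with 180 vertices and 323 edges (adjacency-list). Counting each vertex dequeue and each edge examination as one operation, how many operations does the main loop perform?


Kahn's algorithm:
  1. Compute in-degrees: O(V + E)
  2. Process queue: each vertex dequeued once (O(V))
     each edge examined once (O(E))
Total = V + E = 180 + 323 = 503


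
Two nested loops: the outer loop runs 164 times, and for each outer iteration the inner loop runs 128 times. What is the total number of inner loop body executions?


Outer loop: 164 iterations
Inner loop: 128 iterations per outer iteration
Total = 164 * 128 = 20992


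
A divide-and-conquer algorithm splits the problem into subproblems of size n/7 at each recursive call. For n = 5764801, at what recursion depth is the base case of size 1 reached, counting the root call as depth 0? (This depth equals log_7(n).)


At each depth, the problem size is divided by 7:
  Depth 0: problem size = 5764801
  Depth 1: problem size = 823543
  Depth 2: problem size = 117649
  Depth 3: problem size = 16807
  Depth 4: problem size = 2401
  Depth 5: problem size = 343
  Depth 6: problem size = 49
  Depth 7: problem size = 7
  Depth 8: problem size = 1 (base case)
The base case is reached at depth log_7(5764801) = 8 (the tree has 9 levels counting depth 0, but the depth asked for is 8).
Recursion depth = 8


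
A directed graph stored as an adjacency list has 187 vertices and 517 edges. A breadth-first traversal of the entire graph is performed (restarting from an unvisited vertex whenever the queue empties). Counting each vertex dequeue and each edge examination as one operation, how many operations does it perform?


A full BFS traversal dequeues each vertex once and examines each edge once.
Vertex visits: 187
Edge visits: 517
V + E = 187 + 517 = 704


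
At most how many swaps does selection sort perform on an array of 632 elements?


Each of the 631 passes places one element in its final position.
Pass 1: swap minimum into position 0
Pass 2: swap minimum of remaining into position 1
...
Pass 631: last two elements, one swap
Maximum swaps = 632 - 1 = 631


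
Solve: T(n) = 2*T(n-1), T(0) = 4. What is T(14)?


Unrolling:
T(14) = 2*T(13) = 2^2*T(12) = ... = 2^14*T(0)
= 2^14 * 4
= 16384 * 4 = 65536


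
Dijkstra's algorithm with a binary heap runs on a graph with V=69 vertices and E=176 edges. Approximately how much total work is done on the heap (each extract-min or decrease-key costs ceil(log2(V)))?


Dijkstra with a binary heap: each vertex is extracted once, each edge may relax once.
Each heap operation costs O(log V).
V + E = 69 + 176 = 245
ceil(log2(69)) = 7 (since 2^6 = 64 < 69 <= 128 = 2^7)
Total heap work = (V+E) * ceil(log2(V)) = 245 * 7 = 1715


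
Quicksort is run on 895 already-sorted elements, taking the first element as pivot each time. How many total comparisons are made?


Sum of comparisons per partition:
894 + 893 + ... + 1 + 0
= 895 * (895 - 1) / 2
= 895 * 894 / 2
= 400065


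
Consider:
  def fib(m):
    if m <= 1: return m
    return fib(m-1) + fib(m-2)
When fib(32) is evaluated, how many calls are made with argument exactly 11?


Let N(m) = number of times fib(m) is called while evaluating fib(32).
N(32) = 1 (the initial call).
N(31) = 1 (only fib(32) calls it).
For 1 <= m <= 30: fib(m) is called by fib(m+1) and fib(m+2), so
  N(m) = N(m+1) + N(m+2).
fib(0) is called only by fib(2), so N(0) = N(2).
Walk down from m=32:
  N(32)=1, N(31)=1, N(30)=2, N(29)=3, N(28)=5, N(27)=8, N(26)=13, N(25)=21, N(24)=34, N(23)=55, N(22)=89, N(21)=144, N(20)=233, N(19)=377, N(18)=610, N(17)=987, N(16)=1597, N(15)=2584, N(14)=4181, N(13)=6765, N(12)=10946, N(11)=17711
N(11) = 17711


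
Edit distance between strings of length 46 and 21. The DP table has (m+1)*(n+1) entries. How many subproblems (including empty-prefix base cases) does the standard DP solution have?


The table includes base cases (empty prefixes).
Rows: (m+1) = 47
Columns: (n+1) = 22
Total = 47 * 22 = 1034


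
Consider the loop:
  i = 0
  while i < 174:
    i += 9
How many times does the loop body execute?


Starting at i = 0, each iteration adds 9.
Iterations until i >= 174:
  Iteration 1: i = 0 -> i = 9
  Iteration 2: i = 9 -> i = 18
  Iteration 3: i = 18 -> i = 27
  Iteration 4: i = 27 -> i = 36
  Iteration 5: i = 36 -> i = 45
  Iteration 6: i = 45 -> i = 54
  Iteration 7: i = 54 -> i = 63
  Iteration 8: i = 63 -> i = 72
  ... continuing ...
Total iterations = ceil(174/9) = 20


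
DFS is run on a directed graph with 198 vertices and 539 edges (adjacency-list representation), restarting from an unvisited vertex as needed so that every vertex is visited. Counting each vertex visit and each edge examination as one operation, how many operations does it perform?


A full DFS traversal processes each vertex exactly once (push/pop on stack).
Each directed edge is examined once.
V = 198, E = 539
V + E = 737


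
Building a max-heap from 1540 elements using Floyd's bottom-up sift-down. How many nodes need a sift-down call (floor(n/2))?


In a heap of 1540 elements (0-indexed array):
  Last element index: 1539
  Parent of last element: floor((1539 - 1) / 2) = 769
  Internal nodes: indices 0 to 769
  Count = floor(1540/2) = 770


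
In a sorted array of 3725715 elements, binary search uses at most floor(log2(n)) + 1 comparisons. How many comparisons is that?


Halving sequence: 3725715 -> 1862857 -> 931428 -> 465714 -> 232857 -> 116428 -> 58214 -> 29107 -> 14553 -> 7276 -> 3638 -> 1819 -> 909 -> 454 -> 227 -> 113 -> 56 -> 28 -> 14 -> 7 -> 3 -> 1
Number of halvings = 21
Max comparisons = 21 + 1 = 22


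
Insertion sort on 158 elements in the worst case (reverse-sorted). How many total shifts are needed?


In the worst case (reverse-sorted), each element shifts past all previous:
  Element 1: 1 shifts
  Element 2: 2 shifts
  Element 3: 3 shifts
  Element 4: 4 shifts
  Element 5: 5 shifts
  ...
  Element 157: 157 shifts
Total = 1 + 2 + ... + 157
= 158*(158-1)/2 = 12403


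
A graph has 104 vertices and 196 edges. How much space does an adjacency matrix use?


Adjacency matrix: V x V grid of entries
Space = V^2 = 104^2 = 104 * 104 = 10816


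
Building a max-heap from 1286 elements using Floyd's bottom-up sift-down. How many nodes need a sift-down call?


In a heap of 1286 elements (0-indexed array):
  Last element index: 1285
  Parent of last element: floor((1285 - 1) / 2) = 642
  Internal nodes: indices 0 to 642
  Count = floor(1286/2) = 643


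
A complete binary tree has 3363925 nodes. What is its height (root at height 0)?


In a complete binary tree, level k holds nodes 2^k .. 2^(k+1)-1 (1-indexed).
Height = floor(log2(n)) = floor(log2(3363925)) = 21
Check: 2^21 = 2097152 <= 3363925 < 4194304 = 2^22


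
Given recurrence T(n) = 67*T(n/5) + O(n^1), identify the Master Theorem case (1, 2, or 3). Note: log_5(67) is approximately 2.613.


Master Theorem parameters: a=67, b=5, c=1
log_b(a) = 2.613
Compare b^c with a: 5^1 = 5 < 67, so c < log_b(a).
Comparing c=1 vs log_b(a)=2.613:
1 < 2.613 => Case 1
Result: T(n) = O(n^(log_5 67)) ~ O(n^2.613)
Master Theorem case = 1


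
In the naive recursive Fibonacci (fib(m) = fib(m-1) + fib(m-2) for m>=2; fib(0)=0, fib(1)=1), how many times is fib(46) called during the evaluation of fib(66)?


Let N(m) = number of times fib(m) is called while evaluating fib(66).
N(66) = 1 (the initial call).
N(65) = 1 (only fib(66) calls it).
For 1 <= m <= 64: fib(m) is called by fib(m+1) and fib(m+2), so
  N(m) = N(m+1) + N(m+2).
fib(0) is called only by fib(2), so N(0) = N(2).
Walk down from m=66:
  N(66)=1, N(65)=1, N(64)=2, N(63)=3, N(62)=5, N(61)=8, N(60)=13, N(59)=21, N(58)=34, N(57)=55, N(56)=89, N(55)=144, N(54)=233, N(53)=377, N(52)=610, N(51)=987, N(50)=1597, N(49)=2584, N(48)=4181, N(47)=6765, N(46)=10946
N(46) = 10946


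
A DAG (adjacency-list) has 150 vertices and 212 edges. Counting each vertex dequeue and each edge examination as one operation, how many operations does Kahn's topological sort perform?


V = 150 (vertex processing)
E = 212 (edge processing)
V + E = 150 + 212 = 362


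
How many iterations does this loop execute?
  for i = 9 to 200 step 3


The loop variable i takes values starting at 9 and increments by 3 each iteration.
Sequence: i = 9, 12, 15, 18, 21, 24, 27, 30, 33, ...
The upper bound 200 is inclusive, so the count is floor((last - first) / step) + 1:
floor((200 - 9) / 3) + 1 = floor(191/3) + 1 = 63 + 1 = 64


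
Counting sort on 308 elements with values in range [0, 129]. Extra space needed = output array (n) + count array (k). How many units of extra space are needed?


Output array size: 308 (to store sorted result)
Count array size: 130 (one slot per possible value, range 0 to 129)
Total extra space = 308 + 130 = 438


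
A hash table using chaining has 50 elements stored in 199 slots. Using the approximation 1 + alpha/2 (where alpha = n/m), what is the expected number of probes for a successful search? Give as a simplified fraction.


Load factor alpha = n/m = 50/199
Expected probes = 1 + alpha/2 = 1 + 50/(2*199)
= 1 + 50/398
= 398/398 + 50/398
= 448/398
Simplify: 224/199


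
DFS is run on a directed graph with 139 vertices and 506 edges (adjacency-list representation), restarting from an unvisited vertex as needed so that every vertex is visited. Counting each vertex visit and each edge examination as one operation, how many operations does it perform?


A full DFS traversal processes each vertex exactly once (push/pop on stack).
Each directed edge is examined once.
V = 139, E = 506
V + E = 645


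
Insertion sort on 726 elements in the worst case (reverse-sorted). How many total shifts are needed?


In the worst case (reverse-sorted), each element shifts past all previous:
  Element 1: 1 shifts
  Element 2: 2 shifts
  Element 3: 3 shifts
  Element 4: 4 shifts
  Element 5: 5 shifts
  ...
  Element 725: 725 shifts
Total = 1 + 2 + ... + 725
= 726*(726-1)/2 = 263175


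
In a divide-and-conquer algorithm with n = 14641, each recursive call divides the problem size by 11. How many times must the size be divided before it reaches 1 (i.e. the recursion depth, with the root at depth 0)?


Number of divisions = log_11(14641)
Sizes: 14641 -> 1331 -> 121 -> 11 -> 1 (4 divisions)
Recursion depth = 4


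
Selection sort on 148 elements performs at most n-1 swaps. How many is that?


Each of the 147 passes places one element in its final position.
Pass 1: swap minimum into position 0
Pass 2: swap minimum of remaining into position 1
...
Pass 147: last two elements, one swap
Maximum swaps = 148 - 1 = 147


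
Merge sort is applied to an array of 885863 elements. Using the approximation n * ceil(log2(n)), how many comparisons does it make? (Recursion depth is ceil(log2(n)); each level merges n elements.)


Merge sort divides the array into halves recursively.
Number of levels = ceil(log2(885863)) = 20
At each level, approximately n = 885863 comparisons are needed for merging.
Total comparisons ~ n * ceil(log2(n)) = 885863 * 20 = 17717260


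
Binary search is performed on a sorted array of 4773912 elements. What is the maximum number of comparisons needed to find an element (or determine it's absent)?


Binary search halves the search space each comparison:
  Step 1: search space = 4773912 -> 2386956
  Step 2: search space = 2386956 -> 1193478
  Step 3: search space = 1193478 -> 596739
  Step 4: search space = 596739 -> 298369
  Step 5: search space = 298369 -> 149184
  Step 6: search space = 149184 -> 74592
  Step 7: search space = 74592 -> 37296
  Step 8: search space = 37296 -> 18648
  Step 9: search space = 18648 -> 9324
  Step 10: search space = 9324 -> 4662
  Step 11: search space = 4662 -> 2331
  Step 12: search space = 2331 -> 1165
  Step 13: search space = 1165 -> 582
  Step 14: search space = 582 -> 291
  Step 15: search space = 291 -> 145
  Step 16: search space = 145 -> 72
  Step 17: search space = 72 -> 36
  Step 18: search space = 36 -> 18
  Step 19: search space = 18 -> 9
  Step 20: search space = 9 -> 4
  Step 21: search space = 4 -> 2
  Step 22: search space = 2 -> 1
  Step 23: search space = 1 (final check)
Maximum comparisons = floor(log2(4773912)) + 1 = 22 + 1 = 23


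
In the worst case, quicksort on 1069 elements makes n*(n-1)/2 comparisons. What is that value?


Sum of comparisons per partition:
1068 + 1067 + ... + 1 + 0
= 1069 * (1069 - 1) / 2
= 1069 * 1068 / 2
= 570846


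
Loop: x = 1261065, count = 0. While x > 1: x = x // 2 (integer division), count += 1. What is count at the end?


The variable x halves each step:
x = 1261065 -> 630532 -> 315266 -> 157633 -> 78816 -> 39408 -> 19704 -> 9852 -> 4926 -> 2463 -> 1231 -> 615 -> 307 -> 153 -> 76 -> 38 -> 19 -> 9 -> 4 -> 2 -> 1
Number of halvings = floor(log2(1261065)) = 20


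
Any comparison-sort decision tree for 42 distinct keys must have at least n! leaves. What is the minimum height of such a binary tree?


A binary decision tree of height h has at most 2^h leaves and needs at least n! of them, so h >= ceil(log2(n!)).
42! is far too large to multiply out, so use Stirling's series:
  ln(n!) ~ n ln n - n + (1/2) ln(2 pi n) + 1/(12n)  (error below 1/(360 n^3), negligible here)
  ln(42) = 3.7376696
  n ln n = 42 * 3.7376696 = 156.9821
  (1/2) ln(2 pi * 42) = (1/2) ln(263.8938) = 2.7878
  1/(12*42) = 0.0020
  ln(42!) ~ 156.9821 - 42 + 2.7878 + 0.0020 = 117.7719
Convert to base 2: log2(42!) = 117.7719 / ln 2 = 117.7719 / 0.69314718 = 169.9089
ceil(169.9089) = 170


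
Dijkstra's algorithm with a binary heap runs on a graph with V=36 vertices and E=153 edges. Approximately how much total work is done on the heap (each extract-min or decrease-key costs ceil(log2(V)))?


Dijkstra with a binary heap: each vertex is extracted once, each edge may relax once.
Each heap operation costs O(log V).
V + E = 36 + 153 = 189
ceil(log2(36)) = 6 (since 2^5 = 32 < 36 <= 64 = 2^6)
Total heap work = (V+E) * ceil(log2(V)) = 189 * 6 = 1134


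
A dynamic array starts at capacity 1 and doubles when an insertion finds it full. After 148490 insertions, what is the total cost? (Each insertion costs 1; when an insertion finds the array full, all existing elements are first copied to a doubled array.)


Insertion cost: 148490 (one per element)
Resizes occur just before inserting elements 2, 3, 5, 9, ...
Elements copied at each resize: 1 + 2 + 4 + 8 + 16 + 32 + 64 + 128 + 256 + 512 + 1024 + 2048 + 4096 + 8192 + 16384 + 32768 + 65536 + 131072
Sum of copies = 262143 (geometric series: 2^k - 1)
Total = 148490 + 262143 = 410633


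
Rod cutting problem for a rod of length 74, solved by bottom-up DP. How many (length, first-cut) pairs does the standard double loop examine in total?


For each subproblem length i = 1..74, the inner loop considers i possible first cuts.
Total = 1 + 2 + ... + 74
= 74*(74+1)/2
= 74*75/2 = 2775


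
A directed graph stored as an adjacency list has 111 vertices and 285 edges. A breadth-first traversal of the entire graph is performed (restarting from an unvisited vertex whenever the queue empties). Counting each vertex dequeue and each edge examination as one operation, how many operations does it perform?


A full BFS traversal dequeues each vertex once and examines each edge once.
Vertex visits: 111
Edge visits: 285
V + E = 111 + 285 = 396


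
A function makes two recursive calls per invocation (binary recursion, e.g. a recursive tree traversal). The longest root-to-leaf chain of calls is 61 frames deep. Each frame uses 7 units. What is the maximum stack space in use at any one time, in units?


Binary recursion: the two calls run one after the other, so only one root-to-leaf chain of frames is on the stack at a time.
Maximum depth (longest chain) = 61 frames
Each frame = 7 units
Max stack space = 61 * 7 = 427


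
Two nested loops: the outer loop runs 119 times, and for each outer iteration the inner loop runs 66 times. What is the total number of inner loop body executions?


Outer loop: 119 iterations
Inner loop: 66 iterations per outer iteration
Total = 119 * 66 = 7854


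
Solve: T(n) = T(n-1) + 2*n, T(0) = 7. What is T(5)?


Expanding the recurrence:
T(5) = T(4) + 2*5
       = T(3) + 2*4 + 2*5
       ...
       = T(0) + 2*(1 + 2 + ... + 5)
       = 7 + 2 * 5*6/2
       = 7 + 2 * 15
       = 7 + 30 = 37


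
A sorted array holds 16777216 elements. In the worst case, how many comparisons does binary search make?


Halving sequence: 16777216 -> 8388608 -> 4194304 -> 2097152 -> 1048576 -> 524288 -> 262144 -> 131072 -> 65536 -> 32768 -> 16384 -> 8192 -> 4096 -> 2048 -> 1024 -> 512 -> 256 -> 128 -> 64 -> 32 -> 16 -> 8 -> 4 -> 2 -> 1
Number of halvings = 24
Max comparisons = 24 + 1 = 25


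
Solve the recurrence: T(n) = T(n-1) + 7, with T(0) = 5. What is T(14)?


Unrolling the recurrence:
T(14) = T(13) + 7
       = T(12) + 7 + 7
       = T(11) + 7*3
       ...
       = T(0) + 7*14
       = 5 + 98 = 103


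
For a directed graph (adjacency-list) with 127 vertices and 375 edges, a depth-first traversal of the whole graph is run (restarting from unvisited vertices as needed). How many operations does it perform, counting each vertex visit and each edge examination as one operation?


A full DFS traversal visits each vertex once and examines each edge once.
V = 127
E = 375
Sum = 127 + 375 = 502


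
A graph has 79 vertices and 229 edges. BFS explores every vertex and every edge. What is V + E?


A full BFS traversal dequeues each vertex once and examines each edge once.
Vertex visits: 79
Edge visits: 229
V + E = 79 + 229 = 308


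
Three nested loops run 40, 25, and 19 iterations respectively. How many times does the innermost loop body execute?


Loop 1 (outermost): 40 iterations
Loop 2 (middle): 25 iterations per outer
Loop 3 (innermost): 19 iterations per middle
Total = 40 * 25 * 19 = 19000


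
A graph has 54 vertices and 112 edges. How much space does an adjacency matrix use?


Adjacency matrix: V x V grid of entries
Space = V^2 = 54^2 = 54 * 54 = 2916


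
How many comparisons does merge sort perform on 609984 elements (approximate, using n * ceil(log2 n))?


Recursion depth: ceil(log2(609984)) = 20
Each recursion level merges n = 609984 elements
Total = 609984 * 20 = 12199680


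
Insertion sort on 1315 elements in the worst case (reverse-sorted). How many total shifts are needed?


In the worst case (reverse-sorted), each element shifts past all previous:
  Element 1: 1 shifts
  Element 2: 2 shifts
  Element 3: 3 shifts
  Element 4: 4 shifts
  Element 5: 5 shifts
  ...
  Element 1314: 1314 shifts
Total = 1 + 2 + ... + 1314
= 1315*(1315-1)/2 = 863955


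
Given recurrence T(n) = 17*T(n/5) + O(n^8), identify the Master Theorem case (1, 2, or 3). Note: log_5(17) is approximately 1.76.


Master Theorem parameters: a=17, b=5, c=8
log_b(a) = 1.76
Compare b^c with a: 5^8 = 390625 > 17, so c > log_b(a).
Comparing c=8 vs log_b(a)=1.76:
8 > 1.76 => Case 3
Result: T(n) = O(n^8)
Master Theorem case = 3


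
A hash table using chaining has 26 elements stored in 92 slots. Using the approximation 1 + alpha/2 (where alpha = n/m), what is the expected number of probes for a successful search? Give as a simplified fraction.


Load factor alpha = n/m = 26/92
Expected probes = 1 + alpha/2 = 1 + 26/(2*92)
= 1 + 26/184
= 184/184 + 26/184
= 210/184
Simplify: 105/92


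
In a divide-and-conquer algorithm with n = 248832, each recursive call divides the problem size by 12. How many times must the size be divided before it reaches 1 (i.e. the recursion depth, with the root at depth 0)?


Number of divisions = log_12(248832)
Sizes: 248832 -> 20736 -> 1728 -> 144 -> 12 -> 1 (5 divisions)
Recursion depth = 5


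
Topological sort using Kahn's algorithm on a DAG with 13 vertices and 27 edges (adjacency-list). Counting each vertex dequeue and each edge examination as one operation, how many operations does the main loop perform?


Kahn's algorithm:
  1. Compute in-degrees: O(V + E)
  2. Process queue: each vertex dequeued once (O(V))
     each edge examined once (O(E))
Total = V + E = 13 + 27 = 40


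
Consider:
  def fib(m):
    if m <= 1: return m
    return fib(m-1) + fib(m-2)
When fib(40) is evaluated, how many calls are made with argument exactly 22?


Let N(m) = number of times fib(m) is called while evaluating fib(40).
N(40) = 1 (the initial call).
N(39) = 1 (only fib(40) calls it).
For 1 <= m <= 38: fib(m) is called by fib(m+1) and fib(m+2), so
  N(m) = N(m+1) + N(m+2).
fib(0) is called only by fib(2), so N(0) = N(2).
Walk down from m=40:
  N(40)=1, N(39)=1, N(38)=2, N(37)=3, N(36)=5, N(35)=8, N(34)=13, N(33)=21, N(32)=34, N(31)=55, N(30)=89, N(29)=144, N(28)=233, N(27)=377, N(26)=610, N(25)=987, N(24)=1597, N(23)=2584, N(22)=4181
N(22) = 4181


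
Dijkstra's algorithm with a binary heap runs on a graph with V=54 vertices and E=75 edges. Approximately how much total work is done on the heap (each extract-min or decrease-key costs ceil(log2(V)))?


Dijkstra with a binary heap: each vertex is extracted once, each edge may relax once.
Each heap operation costs O(log V).
V + E = 54 + 75 = 129
ceil(log2(54)) = 6 (since 2^5 = 32 < 54 <= 64 = 2^6)
Total heap work = (V+E) * ceil(log2(V)) = 129 * 6 = 774


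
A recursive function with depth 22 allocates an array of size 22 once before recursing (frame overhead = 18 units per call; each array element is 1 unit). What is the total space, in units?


Array allocation: 22 units (allocated once)
Stack frames: 22 deep * 18 per frame = 396 units
Total = 22 + 396 = 418


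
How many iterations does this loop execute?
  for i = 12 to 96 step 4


The loop variable i takes values starting at 12 and increments by 4 each iteration.
Sequence: i = 12, 16, 20, 24, 28, 32, 36, 40, 44, ...
The upper bound 96 is inclusive, so the count is floor((last - first) / step) + 1:
floor((96 - 12) / 4) + 1 = floor(84/4) + 1 = 21 + 1 = 22


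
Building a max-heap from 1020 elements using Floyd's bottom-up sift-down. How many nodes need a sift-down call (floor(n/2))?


In a heap of 1020 elements (0-indexed array):
  Last element index: 1019
  Parent of last element: floor((1019 - 1) / 2) = 509
  Internal nodes: indices 0 to 509
  Count = floor(1020/2) = 510


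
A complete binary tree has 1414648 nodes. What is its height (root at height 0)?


In a complete binary tree, level k holds nodes 2^k .. 2^(k+1)-1 (1-indexed).
Height = floor(log2(n)) = floor(log2(1414648)) = 20
Check: 2^20 = 1048576 <= 1414648 < 2097152 = 2^21


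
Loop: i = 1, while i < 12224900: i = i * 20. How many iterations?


i multiplies by 20 each step:
i = 1 -> 20 -> 400 -> 8000 -> 160000 -> 3200000 -> 64000000 (stop)
Iterations = ceil(log_20(12224900)) = 6


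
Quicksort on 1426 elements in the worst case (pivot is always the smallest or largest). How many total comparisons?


In the worst case, each partition step picks the worst pivot:
  Partition 1: 1425 comparisons (n-1 elements to compare)
  Partition 2: 1424 comparisons
  Partition 3: 1423 comparisons
  Partition 4: 1422 comparisons
  Partition 5: 1421 comparisons
  ...
  Last partition: 0 comparisons
Total = (n-1) + (n-2) + ... + 1 + 0 = n*(n-1)/2
= 1426*1425/2 = 1016025


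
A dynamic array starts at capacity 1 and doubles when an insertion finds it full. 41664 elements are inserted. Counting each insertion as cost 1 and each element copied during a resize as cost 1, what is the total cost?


n = 41664
Insertion costs: 41664
Resizes copy 1, 2, 4, ... up to the largest power of 2 that is <= n-1 = 41663, i.e. 32768.
Copy costs = 1 + 2 + 4 + 8 + 16 + 32 + 64 + 128 + 256 + 512 + 1024 + 2048 + 4096 + 8192 + 16384 + 32768 = 65535
Total = 41664 + 65535 = 107199


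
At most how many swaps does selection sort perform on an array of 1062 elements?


Each of the 1061 passes places one element in its final position.
Pass 1: swap minimum into position 0
Pass 2: swap minimum of remaining into position 1
...
Pass 1061: last two elements, one swap
Maximum swaps = 1062 - 1 = 1061


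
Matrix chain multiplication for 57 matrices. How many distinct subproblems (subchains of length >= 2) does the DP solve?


Subproblems are indexed by (i, j) where i < j.
Number of such pairs = n*(n-1)/2
= 57 * 56 / 2
= 1596


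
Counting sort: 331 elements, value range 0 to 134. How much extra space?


n = 331 (output array)
k = 135 (count array for 135 distinct values)
Extra space = 331 + 135 = 466


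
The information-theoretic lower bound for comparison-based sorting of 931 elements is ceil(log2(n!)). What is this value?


A binary decision tree of height h has at most 2^h leaves and needs at least n! of them, so h >= ceil(log2(n!)).
931! is far too large to multiply out, so use Stirling's series:
  ln(n!) ~ n ln n - n + (1/2) ln(2 pi n) + 1/(12n)  (error below 1/(360 n^3), negligible here)
  ln(931) = 6.8362593
  n ln n = 931 * 6.8362593 = 6364.5574
  (1/2) ln(2 pi * 931) = (1/2) ln(5849.6455) = 4.3371
  1/(12*931) = 0.0001
  ln(931!) ~ 6364.5574 - 931 + 4.3371 + 0.0001 = 5437.8946
Convert to base 2: log2(931!) = 5437.8946 / ln 2 = 5437.8946 / 0.69314718 = 7845.2236
ceil(7845.2236) = 7846


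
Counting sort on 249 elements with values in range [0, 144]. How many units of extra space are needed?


Output array size: 249 (to store sorted result)
Count array size: 145 (one slot per possible value, range 0 to 144)
Total extra space = 249 + 145 = 394


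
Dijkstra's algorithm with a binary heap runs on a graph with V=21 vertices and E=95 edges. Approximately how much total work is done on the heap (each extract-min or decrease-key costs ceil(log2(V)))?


Dijkstra with a binary heap: each vertex is extracted once, each edge may relax once.
Each heap operation costs O(log V).
V + E = 21 + 95 = 116
ceil(log2(21)) = 5 (since 2^4 = 16 < 21 <= 32 = 2^5)
Total heap work = (V+E) * ceil(log2(V)) = 116 * 5 = 580


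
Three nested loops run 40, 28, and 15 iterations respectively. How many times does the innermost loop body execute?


Loop 1 (outermost): 40 iterations
Loop 2 (middle): 28 iterations per outer
Loop 3 (innermost): 15 iterations per middle
Total = 40 * 28 * 15 = 16800


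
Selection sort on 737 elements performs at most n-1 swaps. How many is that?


Each of the 736 passes places one element in its final position.
Pass 1: swap minimum into position 0
Pass 2: swap minimum of remaining into position 1
...
Pass 736: last two elements, one swap
Maximum swaps = 737 - 1 = 736


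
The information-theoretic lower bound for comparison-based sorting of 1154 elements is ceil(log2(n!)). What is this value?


A binary decision tree of height h has at most 2^h leaves and needs at least n! of them, so h >= ceil(log2(n!)).
1154! is far too large to multiply out, so use Stirling's series:
  ln(n!) ~ n ln n - n + (1/2) ln(2 pi n) + 1/(12n)  (error below 1/(360 n^3), negligible here)
  ln(1154) = 7.0509894
  n ln n = 1154 * 7.0509894 = 8136.8418
  (1/2) ln(2 pi * 1154) = (1/2) ln(7250.7958) = 4.4444
  1/(12*1154) = 0.0001
  ln(1154!) ~ 8136.8418 - 1154 + 4.4444 + 0.0001 = 6987.2863
Convert to base 2: log2(1154!) = 6987.2863 / ln 2 = 6987.2863 / 0.69314718 = 10080.5233
ceil(10080.5233) = 10081


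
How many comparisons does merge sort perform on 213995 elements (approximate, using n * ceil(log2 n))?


Recursion depth: ceil(log2(213995)) = 18
Each recursion level merges n = 213995 elements
Total = 213995 * 18 = 3851910


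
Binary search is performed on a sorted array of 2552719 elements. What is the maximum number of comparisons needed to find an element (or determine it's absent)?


Binary search halves the search space each comparison:
  Step 1: search space = 2552719 -> 1276359
  Step 2: search space = 1276359 -> 638179
  Step 3: search space = 638179 -> 319089
  Step 4: search space = 319089 -> 159544
  Step 5: search space = 159544 -> 79772
  Step 6: search space = 79772 -> 39886
  Step 7: search space = 39886 -> 19943
  Step 8: search space = 19943 -> 9971
  Step 9: search space = 9971 -> 4985
  Step 10: search space = 4985 -> 2492
  Step 11: search space = 2492 -> 1246
  Step 12: search space = 1246 -> 623
  Step 13: search space = 623 -> 311
  Step 14: search space = 311 -> 155
  Step 15: search space = 155 -> 77
  Step 16: search space = 77 -> 38
  Step 17: search space = 38 -> 19
  Step 18: search space = 19 -> 9
  Step 19: search space = 9 -> 4
  Step 20: search space = 4 -> 2
  Step 21: search space = 2 -> 1
  Step 22: search space = 1 (final check)
Maximum comparisons = floor(log2(2552719)) + 1 = 21 + 1 = 22
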